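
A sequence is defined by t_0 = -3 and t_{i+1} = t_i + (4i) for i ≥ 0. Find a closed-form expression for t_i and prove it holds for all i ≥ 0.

Claim: t_i = 2i^2 − 2i − 3.

Base case: t_0 = -3, and 2·0^2 − 2·0 − 3 = -3.
Assume t_r = 2r^2 − 2r − 3.
Then t_{r+1} = t_r + (4r) = (2r^2 − 2r − 3) + (4r) = 2r^2 + 2r − 3,
and 2·(r+1)^2 − 2·(r+1) − 3 = 2r^2 + 2r − 3.
By induction, t_i = 2i^2 − 2i − 3 for all i ≥ 0.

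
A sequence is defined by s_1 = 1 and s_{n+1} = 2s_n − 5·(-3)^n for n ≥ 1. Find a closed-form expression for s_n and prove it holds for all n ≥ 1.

Claim: s_n = 2·2^n + (-3)^n.

Base case: s_1 = 1, and 2·2^1 + (-3)^1 = 4 − 3 = 1.
Assume s_j = 2·2^j + (-3)^j for some j ≥ 1.
Then s_{j+1} = 2s_j − 5·(-3)^j = 2·(2·2^j + (-3)^j) − 5·(-3)^j = 2·2^{j+1} + 2·(-3)^j − 5·(-3)^j = 2·2^{j+1} − 3·(-3)^j = 2·2^{j+1} + (-3)^{j+1}.
Hence s_n = 2·2^n + (-3)^n for every n ≥ 1, by induction.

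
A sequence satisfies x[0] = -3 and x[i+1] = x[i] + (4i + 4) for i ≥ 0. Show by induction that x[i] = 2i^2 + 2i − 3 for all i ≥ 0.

Base case: x[0] = -3, and 2·0^2 + 2·0 − 3 = -3.
Assume x[m] = 2m^2 + 2m − 3.
Then x[m+1] = x[m] + (4m + 4) = (2m^2 + 2m − 3) + (4m + 4) = 2m^2 + 6m + 1,
and 2·(m+1)^2 + 2·(m+1) − 3 = 2m^2 + 6m + 1.
This completes the inductive step, so x[i] = 2i^2 + 2i − 3 for all i ≥ 0.

x[i] = 2i^2 + 2i − 3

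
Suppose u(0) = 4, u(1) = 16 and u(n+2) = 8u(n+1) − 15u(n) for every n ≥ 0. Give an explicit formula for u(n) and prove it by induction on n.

Claim: u(n) = 2·5^n + 2·3^n.

Base cases: u(0) = 4 and 2·5^0 + 2·3^0 = 4; u(1) = 16 and 2·5^1 + 2·3^1 = 16.
Assume u(i) = 2·5^i + 2·3^i for all 0 ≤ i ≤ j, where j ≥ 1.
Then u(j+1) = 8u(j) − 15u(j−1) = 8·(2·5^j + 2·3^j) − 15·(2·5^{j−1} + 2·3^{j−1}) = 2·(8·5 − 15)5^{j−1} + 2·(8·3 − 15)3^{j−1} = 50·5^{j−1} + 18·3^{j−1} = 2·5^{j+1} + 2·3^{j+1}.
So the formula holds for j+1, and by strong induction u(n) = 2·5^n + 2·3^n for all n ≥ 0.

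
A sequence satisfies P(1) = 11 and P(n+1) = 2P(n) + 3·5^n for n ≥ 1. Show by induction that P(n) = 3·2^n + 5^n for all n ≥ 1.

Base case: P(1) = 11, and 3·2^1 + 5^1 = 6 + 5 = 11.
Assume P(j) = 3·2^j + 5^j for some j ≥ 1.
Then P(j+1) = 2P(j) + 3·5^j = 2·(3·2^j + 5^j) + 3·5^j = 3·2^{j+1} + 2·5^j + 3·5^j = 3·2^{j+1} + 5·5^j = 3·2^{j+1} + 5^{j+1}.
So the formula holds for j+1, and by induction P(n) = 3·2^n + 5^n for all n ≥ 1.

P(n) = 3·2^n + 5^n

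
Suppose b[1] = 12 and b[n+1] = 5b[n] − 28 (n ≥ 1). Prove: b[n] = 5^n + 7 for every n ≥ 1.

Base case: b[1] = 12, and 5^1 + 7 = 5 + 7 = 12.
Assume b[j] = 5^j + 7 for some j ≥ 1.
Then b[j+1] = 5b[j] − 28 = 5·(5^j + 7) − 28 = 5^{j+1} + 35 − 28 = 5^{j+1} + 7.
So the formula holds for j+1, and by induction b[n] = 5^n + 7 for all n ≥ 1.

b[n] = 5^n + 7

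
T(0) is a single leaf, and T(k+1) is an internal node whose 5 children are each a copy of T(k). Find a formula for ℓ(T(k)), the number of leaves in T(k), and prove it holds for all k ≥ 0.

Claim: ℓ(T(k)) = 5^k.

Base case: ℓ(T(0)) = 1, and 5^0 = 1.
Assume ℓ(T(m)) = 5^m.
Then ℓ(T(m+1)) = 5·ℓ(T(m)) = 5·5^m = 5^{m+1}.
By induction, ℓ(T(k)) = 5^k for all k ≥ 0.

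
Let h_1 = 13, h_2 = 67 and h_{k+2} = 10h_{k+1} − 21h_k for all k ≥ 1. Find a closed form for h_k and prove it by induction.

Claim: h_k = 2·3^k + 7^k.

Base cases: h_1 = 13 and 2·3^1 + 7^1 = 13; h_2 = 67 and 2·3^2 + 7^2 = 67.
Assume h_j = 2·3^j + 7^j for all 1 ≤ j ≤ r, where r ≥ 2.
Then h_{r+1} = 10h_r − 21h_{r−1} = 10·(2·3^r + 7^r) − 21·(2·3^{r−1} + 7^{r−1}) = 2·(10·3 − 21)3^{r−1} + (10·7 − 21)7^{r−1} = 18·3^{r−1} + 49·7^{r−1} = 2·3^{r+1} + 7^{r+1}.
Hence h_k = 2·3^k + 7^k for every k ≥ 1, by strong induction.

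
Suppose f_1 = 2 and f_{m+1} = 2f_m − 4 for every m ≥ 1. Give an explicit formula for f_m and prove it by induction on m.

Claim: f_m = -2^m + 4.

Base case: f_1 = 2, and -2^1 + 4 = -2 + 4 = 2.
Assume f_k = -2^k + 4 for some k ≥ 1.
Then f_{k+1} = 2f_k − 4 = 2·(-2^k + 4) − 4 = -2^{k+1} + 8 − 4 = -2^{k+1} + 4.
By induction, f_m = -2^m + 4 for all m ≥ 1.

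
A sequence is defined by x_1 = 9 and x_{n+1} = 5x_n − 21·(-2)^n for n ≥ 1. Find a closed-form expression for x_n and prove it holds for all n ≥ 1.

Claim: x_n = 3·5^n + 3·(-2)^n.

Base case: x_1 = 9, and 3·5^1 + 3·(-2)^1 = 15 − 6 = 9.
Assume x_j = 3·5^j + 3·(-2)^j for some j ≥ 1.
Then x_{j+1} = 5x_j − 21·(-2)^j = 5·(3·5^j + 3·(-2)^j) − 21·(-2)^j = 3·5^{j+1} + 15·(-2)^j − 21·(-2)^j = 3·5^{j+1} − 6·(-2)^j = 3·5^{j+1} + 3·(-2)^{j+1}.
By induction, x_n = 3·5^n + 3·(-2)^n for all n ≥ 1.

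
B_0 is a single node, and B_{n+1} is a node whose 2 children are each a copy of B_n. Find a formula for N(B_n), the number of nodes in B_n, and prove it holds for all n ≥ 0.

Claim: N(B_n) = 2^{n+1} − 1.

Base case: N(B_0) = 1, and 2^{0+1} − 1 = 1.
Assume N(B_m) = 2^{m+1} − 1.
Then N(B_{m+1}) = 1 + 2N(B_m) = 1 + 2(2^{m+1} − 1) = 2^{m+2} − 2 + 1 = 2^{m+2} − 1.
So the formula holds for m+1, and by induction N(B_n) = 2^{n+1} − 1 for all n ≥ 0.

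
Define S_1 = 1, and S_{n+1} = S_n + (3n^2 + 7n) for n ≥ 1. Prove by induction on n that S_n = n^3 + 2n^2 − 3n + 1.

Base case: S_1 = 1, and 1^3 + 2·1^2 − 3·1 + 1 = 1.
Assume S_j = j^3 + 2j^2 − 3j + 1.
Then S_{j+1} = S_j + (3j^2 + 7j) = (j^3 + 2j^2 − 3j + 1) + (3j^2 + 7j) = j^3 + 5j^2 + 4j + 1,
and (j+1)^3 + 2·(j+1)^2 − 3·(j+1) + 1 = j^3 + 5j^2 + 4j + 1.
By induction, S_n = n^3 + 2n^2 − 3n + 1 for all n ≥ 1.

S_n = n^3 + 2n^2 − 3n + 1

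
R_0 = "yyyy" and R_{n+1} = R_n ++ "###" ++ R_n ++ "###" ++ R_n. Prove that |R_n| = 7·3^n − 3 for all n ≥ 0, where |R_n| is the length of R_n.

Base case: |R_0| = 4, and 7·3^0 − 3 = 4.
Assume |R_k| = 7·3^k − 3.
Then |R_{k+1}| = 3|R_k| + 6 = 3(7·3^k − 3) + 6 = 7·3^{k+1} − 9 + 6 = 7·3^{k+1} − 3.
This completes the inductive step, so |R_n| = 7·3^n − 3 for all n ≥ 0.

|R_n| = 7·3^n − 3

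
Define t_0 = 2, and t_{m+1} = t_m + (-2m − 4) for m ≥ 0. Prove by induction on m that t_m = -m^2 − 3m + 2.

Base case: t_0 = 2, and -0^2 − 3·0 + 2 = 2.
Assume t_j = -j^2 − 3j + 2.
Then t_{j+1} = t_j + (-2j − 4) = (-j^2 − 3j + 2) + (-2j − 4) = -j^2 − 5j − 2,
and -(j+1)^2 − 3·(j+1) + 2 = -j^2 − 5j − 2.
Hence t_m = -m^2 − 3m + 2 for every m ≥ 0, by induction.

t_m = -m^2 − 3m + 2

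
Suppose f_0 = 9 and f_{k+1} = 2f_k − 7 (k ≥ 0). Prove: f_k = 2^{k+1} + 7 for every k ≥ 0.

Base case: f_0 = 9, and 2^{0+1} + 7 = 2 + 7 = 9.
Assume f_m = 2^{m+1} + 7 for some m ≥ 0.
Then f_{m+1} = 2f_m − 7 = 2·(2^{m+1} + 7) − 7 = 2^{m+2} + 14 − 7 = 2^{m+2} + 7.
So the formula holds for m+1, and by induction f_k = 2^{k+1} + 7 for all k ≥ 0.

f_k = 2^{k+1} + 7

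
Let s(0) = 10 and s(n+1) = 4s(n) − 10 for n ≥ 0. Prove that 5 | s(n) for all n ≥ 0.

Base case: s(0) = 10 = 5·2, so 5 | s(0).
Assume 5 | s(m), so s(m) = 5t for some integer t.
Then s(m+1) = 4s(m) − 10 = 4·(5t) − 10 = 5(4t − 2), so 5 | s(m+1).
So the property holds for m+1, and by induction 5 | s(n) for all n ≥ 0.

5 | s(n)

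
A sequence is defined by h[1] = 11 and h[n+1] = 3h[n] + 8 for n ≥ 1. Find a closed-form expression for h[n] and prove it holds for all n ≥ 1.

Claim: h[n] = 5·3^n − 4.

Base case: h[1] = 11, and 5·3^1 − 4 = 15 − 4 = 11.
Assume h[r] = 5·3^r − 4 for some r ≥ 1.
Then h[r+1] = 3h[r] + 8 = 3·(5·3^r − 4) + 8 = 15·3^r − 12 + 8 = 5·3^{r+1} − 4.
Hence h[n] = 5·3^n − 4 for every n ≥ 1, by induction.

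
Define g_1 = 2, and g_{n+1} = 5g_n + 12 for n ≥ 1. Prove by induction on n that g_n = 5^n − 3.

Base case: g_1 = 2, and 5^1 − 3 = 5 − 3 = 2.
Assume g_j = 5^j − 3 for some j ≥ 1.
Then g_{j+1} = 5g_j + 12 = 5·(5^j − 3) + 12 = 5^{j+1} − 15 + 12 = 5^{j+1} − 3.
By induction, g_n = 5^n − 3 for all n ≥ 1.

g_n = 5^n − 3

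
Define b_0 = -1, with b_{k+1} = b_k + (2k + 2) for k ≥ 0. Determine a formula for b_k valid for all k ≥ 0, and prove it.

Claim: b_k = k^2 + k − 1.

Base case: b_0 = -1, and 0^2 + 0 − 1 = -1.
Assume b_j = j^2 + j − 1.
Then b_{j+1} = b_j + (2j + 2) = (j^2 + j − 1) + (2j + 2) = j^2 + 3j + 1,
and (j+1)^2 + (j+1) − 1 = j^2 + 3j + 1.
This completes the inductive step, so b_k = k^2 + k − 1 for all k ≥ 0.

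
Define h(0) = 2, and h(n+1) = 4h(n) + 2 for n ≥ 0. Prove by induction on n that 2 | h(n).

Base case: h(0) = 2 = 2·1, so 2 | h(0).
Assume 2 | h(j), so h(j) = 2t for some integer t.
Then h(j+1) = 4h(j) + 2 = 4·(2t) + 2 = 2(4t + 1), so 2 | h(j+1).
Hence 2 | h(n) for every n ≥ 0, by induction.

2 | h(n)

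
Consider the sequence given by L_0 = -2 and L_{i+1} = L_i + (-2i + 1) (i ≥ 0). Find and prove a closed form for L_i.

Claim: L_i = -i^2 + 2i − 2.

Base case: L_0 = -2, and -0^2 + 2·0 − 2 = -2.
Assume L_k = -k^2 + 2k − 2.
Then L_{k+1} = L_k + (-2k + 1) = (-k^2 + 2k − 2) + (-2k + 1) = -k^2 − 1,
and -(k+1)^2 + 2·(k+1) − 2 = -k^2 − 1.
By induction, L_i = -i^2 + 2i − 2 for all i ≥ 0.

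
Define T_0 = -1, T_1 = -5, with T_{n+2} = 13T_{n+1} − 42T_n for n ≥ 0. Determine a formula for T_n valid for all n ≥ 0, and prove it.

Claim: T_n = 7^n − 2·6^n.

Base cases: T_0 = -1 and 7^0 − 2·6^0 = -1; T_1 = -5 and 7^1 − 2·6^1 = -5.
Assume T_i = 7^i − 2·6^i for all 0 ≤ i ≤ j, where j ≥ 1.
Then T_{j+1} = 13T_j − 42T_{j−1} = 13·(7^j − 2·6^j) − 42·(7^{j−1} − 2·6^{j−1}) = (13·7 − 42)7^{j−1} − 2·(13·6 − 42)6^{j−1} = 49·7^{j−1} − 72·6^{j−1} = 7^{j+1} − 2·6^{j+1}.
So the formula holds for j+1, and by strong induction T_n = 7^n − 2·6^n for all n ≥ 0.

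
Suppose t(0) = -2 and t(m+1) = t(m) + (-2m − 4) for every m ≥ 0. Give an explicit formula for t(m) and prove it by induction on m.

Claim: t(m) = -m^2 − 3m − 2.

Base case: t(0) = -2, and -0^2 − 3·0 − 2 = -2.
Assume t(j) = -j^2 − 3j − 2.
Then t(j+1) = t(j) + (-2j − 4) = (-j^2 − 3j − 2) + (-2j − 4) = -j^2 − 5j − 6,
and -(j+1)^2 − 3·(j+1) − 2 = -j^2 − 5j − 6.
Hence t(m) = -m^2 − 3m − 2 for every m ≥ 0, by induction.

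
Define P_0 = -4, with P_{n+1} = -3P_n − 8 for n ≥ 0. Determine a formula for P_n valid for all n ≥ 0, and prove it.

Claim: P_n = -2·(-3)^n − 2.

Base case: P_0 = -4, and -2·(-3)^0 − 2 = -2 − 2 = -4.
Assume P_k = -2·(-3)^k − 2 for some k ≥ 0.
Then P_{k+1} = -3P_k − 8 = -3·(-2·(-3)^k − 2) − 8 = 6·(-3)^k + 6 − 8 = -2·(-3)^{k+1} − 2.
By induction, P_n = -2·(-3)^n − 2 for all n ≥ 0.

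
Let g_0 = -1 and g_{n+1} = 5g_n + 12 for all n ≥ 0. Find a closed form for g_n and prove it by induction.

Claim: g_n = 2·5^n − 3.

Base case: g_0 = -1, and 2·5^0 − 3 = 2 − 3 = -1.
Assume g_k = 2·5^k − 3 for some k ≥ 0.
Then g_{k+1} = 5g_k + 12 = 5·(2·5^k − 3) + 12 = 10·5^k − 15 + 12 = 2·5^{k+1} − 3.
By induction, g_n = 2·5^n − 3 for all n ≥ 0.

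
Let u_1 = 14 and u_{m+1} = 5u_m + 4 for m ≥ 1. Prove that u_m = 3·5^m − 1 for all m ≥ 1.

Base case: u_1 = 14, and 3·5^1 − 1 = 15 − 1 = 14.
Assume u_j = 3·5^j − 1 for some j ≥ 1.
Then u_{j+1} = 5u_j + 4 = 5·(3·5^j − 1) + 4 = 15·5^j − 5 + 4 = 3·5^{j+1} − 1.
So the formula holds for j+1, and by induction u_m = 3·5^m − 1 for all m ≥ 1.

u_m = 3·5^m − 1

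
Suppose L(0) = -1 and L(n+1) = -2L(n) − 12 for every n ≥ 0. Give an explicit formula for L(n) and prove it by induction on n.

Claim: L(n) = 3·(-2)^n − 4.

Base case: L(0) = -1, and 3·(-2)^0 − 4 = 3 − 4 = -1.
Assume L(j) = 3·(-2)^j − 4 for some j ≥ 0.
Then L(j+1) = -2L(j) − 12 = -2·(3·(-2)^j − 4) − 12 = -6·(-2)^j + 8 − 12 = 3·(-2)^{j+1} − 4.
This completes the inductive step, so L(n) = 3·(-2)^n − 4 for all n ≥ 0.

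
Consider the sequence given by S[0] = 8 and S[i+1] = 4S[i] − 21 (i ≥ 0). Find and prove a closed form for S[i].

Claim: S[i] = 4^i + 7.

Base case: S[0] = 8, and 4^0 + 7 = 1 + 7 = 8.
Assume S[j] = 4^j + 7 for some j ≥ 0.
Then S[j+1] = 4S[j] − 21 = 4·(4^j + 7) − 21 = 4^{j+1} + 28 − 21 = 4^{j+1} + 7.
By induction, S[i] = 4^i + 7 for all i ≥ 0.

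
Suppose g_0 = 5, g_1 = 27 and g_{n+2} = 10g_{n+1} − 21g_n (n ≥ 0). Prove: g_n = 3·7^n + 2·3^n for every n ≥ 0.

Base cases: g_0 = 5 and 3·7^0 + 2·3^0 = 5; g_1 = 27 and 3·7^1 + 2·3^1 = 27.
Assume g_i = 3·7^i + 2·3^i for all 0 ≤ i ≤ j, where j ≥ 1.
Then g_{j+1} = 10g_j − 21g_{j−1} = 10·(3·7^j + 2·3^j) − 21·(3·7^{j−1} + 2·3^{j−1}) = 3·(10·7 − 21)7^{j−1} + 2·(10·3 − 21)3^{j−1} = 147·7^{j−1} + 18·3^{j−1} = 3·7^{j+1} + 2·3^{j+1}.
Hence g_n = 3·7^n + 2·3^n for every n ≥ 0, by strong induction.

g_n = 3·7^n + 2·3^n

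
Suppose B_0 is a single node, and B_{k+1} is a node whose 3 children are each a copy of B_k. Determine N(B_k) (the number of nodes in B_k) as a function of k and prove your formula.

Claim: N(B_k) = (3^{k+1} − 1)/2.

Base case: N(B_0) = 1, and (3^{0+1} − 1)/2 = 1.
Assume N(B_m) = (3^{m+1} − 1)/2.
Then N(B_{m+1}) = 1 + 3N(B_m) = 1 + 3·(3^{m+1} − 1)/2 = 1 + (3^{m+2} − 3)/2 = (2 + 3^{m+2} − 3)/2 = (3^{m+2} − 1)/2.
By induction, N(B_k) = (3^{k+1} − 1)/2 for all k ≥ 0.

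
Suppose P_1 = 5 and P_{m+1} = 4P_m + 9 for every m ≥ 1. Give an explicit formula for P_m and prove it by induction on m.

Claim: P_m = 2·4^m − 3.

Base case: P_1 = 5, and 2·4^1 − 3 = 8 − 3 = 5.
Assume P_r = 2·4^r − 3 for some r ≥ 1.
Then P_{r+1} = 4P_r + 9 = 4·(2·4^r − 3) + 9 = 8·4^r − 12 + 9 = 2·4^{r+1} − 3.
Hence P_m = 2·4^m − 3 for every m ≥ 1, by induction.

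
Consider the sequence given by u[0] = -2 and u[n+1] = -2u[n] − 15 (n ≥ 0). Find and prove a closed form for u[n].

Claim: u[n] = 3·(-2)^n − 5.

Base case: u[0] = -2, and 3·(-2)^0 − 5 = 3 − 5 = -2.
Assume u[m] = 3·(-2)^m − 5 for some m ≥ 0.
Then u[m+1] = -2u[m] − 15 = -2·(3·(-2)^m − 5) − 15 = -6·(-2)^m + 10 − 15 = 3·(-2)^{m+1} − 5.
By induction, u[n] = 3·(-2)^n − 5 for all n ≥ 0.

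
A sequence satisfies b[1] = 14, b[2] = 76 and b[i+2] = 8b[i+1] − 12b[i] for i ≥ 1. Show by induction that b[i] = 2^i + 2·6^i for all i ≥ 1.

Base cases: b[1] = 14 and 2^1 + 2·6^1 = 14; b[2] = 76 and 2^2 + 2·6^2 = 76.
Assume b[j] = 2^j + 2·6^j for all 1 ≤ j ≤ k, where k ≥ 2.
Then b[k+1] = 8b[k] − 12b[k−1] = 8·(2^k + 2·6^k) − 12·(2^{k−1} + 2·6^{k−1}) = (8·2 − 12)2^{k−1} + 2·(8·6 − 12)6^{k−1} = 4·2^{k−1} + 72·6^{k−1} = 2^{k+1} + 2·6^{k+1}.
Hence b[i] = 2^i + 2·6^i for every i ≥ 1, by strong induction.

b[i] = 2^i + 2·6^i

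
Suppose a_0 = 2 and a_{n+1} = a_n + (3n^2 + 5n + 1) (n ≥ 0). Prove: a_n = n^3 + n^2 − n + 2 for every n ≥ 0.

Base case: a_0 = 2, and 0^3 + 0^2 − 0 + 2 = 2.
Assume a_m = m^3 + m^2 − m + 2.
Then a_{m+1} = a_m + (3m^2 + 5m + 1) = (m^3 + m^2 − m + 2) + (3m^2 + 5m + 1) = m^3 + 4m^2 + 4m + 3,
and (m+1)^3 + (m+1)^2 − (m+1) + 2 = m^3 + 4m^2 + 4m + 3.
Hence a_n = n^3 + n^2 − n + 2 for every n ≥ 0, by induction.

a_n = n^3 + n^2 − n + 2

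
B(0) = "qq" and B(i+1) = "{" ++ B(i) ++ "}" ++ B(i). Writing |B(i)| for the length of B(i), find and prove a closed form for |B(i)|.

Claim: |B(i)| = 2^{i+2} − 2.

Base case: |B(0)| = 2, and 2^{0+2} − 2 = 2.
Assume |B(m)| = 2^{m+2} − 2.
Then |B(m+1)| = 1 + |B(m)| + 1 + |B(m)| = 2|B(m)| + 2 = 2(2^{m+2} − 2) + 2 = 2^{m+3} − 4 + 2 = 2^{m+3} − 2.
This completes the inductive step, so |B(i)| = 2^{i+2} − 2 for all i ≥ 0.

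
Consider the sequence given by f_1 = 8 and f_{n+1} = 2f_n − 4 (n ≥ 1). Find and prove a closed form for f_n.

Claim: f_n = 2^{n+1} + 4.

Base case: f_1 = 8, and 2^{1+1} + 4 = 4 + 4 = 8.
Assume f_r = 2^{r+1} + 4 for some r ≥ 1.
Then f_{r+1} = 2f_r − 4 = 2·(2^{r+1} + 4) − 4 = 2^{r+2} + 8 − 4 = 2^{r+2} + 4.
This completes the inductive step, so f_n = 2^{n+1} + 4 for all n ≥ 1.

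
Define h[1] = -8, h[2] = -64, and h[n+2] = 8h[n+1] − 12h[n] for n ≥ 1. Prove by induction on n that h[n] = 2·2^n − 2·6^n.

Base cases: h[1] = -8 and 2·2^1 − 2·6^1 = -8; h[2] = -64 and 2·2^2 − 2·6^2 = -64.
Assume h[i] = 2·2^i − 2·6^i for all 1 ≤ i ≤ j, where j ≥ 2.
Then h[j+1] = 8h[j] − 12h[j−1] = 8·(2·2^j − 2·6^j) − 12·(2·2^{j−1} − 2·6^{j−1}) = 2·(8·2 − 12)2^{j−1} − 2·(8·6 − 12)6^{j−1} = 8·2^{j−1} − 72·6^{j−1} = 2·2^{j+1} − 2·6^{j+1}.
Hence h[n] = 2·2^n − 2·6^n for every n ≥ 1, by strong induction.

h[n] = 2·2^n − 2·6^n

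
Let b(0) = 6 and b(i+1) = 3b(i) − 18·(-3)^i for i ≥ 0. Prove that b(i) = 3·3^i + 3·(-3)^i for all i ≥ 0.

Base case: b(0) = 6, and 3·3^0 + 3·(-3)^0 = 3 + 3 = 6.
Assume b(r) = 3·3^r + 3·(-3)^r for some r ≥ 0.
Then b(r+1) = 3b(r) − 18·(-3)^r = 3·(3·3^r + 3·(-3)^r) − 18·(-3)^r = 3·3^{r+1} + 9·(-3)^r − 18·(-3)^r = 3·3^{r+1} − 9·(-3)^r = 3·3^{r+1} + 3·(-3)^{r+1}.
So the formula holds for r+1, and by induction b(i) = 3·3^i + 3·(-3)^i for all i ≥ 0.

b(i) = 3·3^i + 3·(-3)^i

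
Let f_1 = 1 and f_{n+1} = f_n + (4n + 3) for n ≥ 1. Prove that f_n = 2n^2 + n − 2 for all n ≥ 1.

Base case: f_1 = 1, and 2·1^2 + 1 − 2 = 1.
Assume f_k = 2k^2 + k − 2.
Then f_{k+1} = f_k + (4k + 3) = (2k^2 + k − 2) + (4k + 3) = 2k^2 + 5k + 1,
and 2·(k+1)^2 + (k+1) − 2 = 2k^2 + 5k + 1.
By induction, f_n = 2n^2 + n − 2 for all n ≥ 1.

f_n = 2n^2 + n − 2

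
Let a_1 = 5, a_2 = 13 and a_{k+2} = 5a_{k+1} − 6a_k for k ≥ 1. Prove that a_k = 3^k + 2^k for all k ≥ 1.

Base cases: a_1 = 5 and 3^1 + 2^1 = 5; a_2 = 13 and 3^2 + 2^2 = 13.
Assume a_i = 3^i + 2^i for all 1 ≤ i ≤ j, where j ≥ 2.
Then a_{j+1} = 5a_j − 6a_{j−1} = 5·(3^j + 2^j) − 6·(3^{j−1} + 2^{j−1}) = (5·3 − 6)3^{j−1} + (5·2 − 6)2^{j−1} = 9·3^{j−1} + 4·2^{j−1} = 3^{j+1} + 2^{j+1}.
Hence a_k = 3^k + 2^k for every k ≥ 1, by strong induction.

a_k = 3^k + 2^k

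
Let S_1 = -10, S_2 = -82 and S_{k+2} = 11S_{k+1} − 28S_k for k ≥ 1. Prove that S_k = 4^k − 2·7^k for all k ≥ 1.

Base cases: S_1 = -10 and 4^1 − 2·7^1 = -10; S_2 = -82 and 4^2 − 2·7^2 = -82.
Assume S_j = 4^j − 2·7^j for all 1 ≤ j ≤ m, where m ≥ 2.
Then S_{m+1} = 11S_m − 28S_{m−1} = 11·(4^m − 2·7^m) − 28·(4^{m−1} − 2·7^{m−1}) = (11·4 − 28)4^{m−1} − 2·(11·7 − 28)7^{m−1} = 16·4^{m−1} − 98·7^{m−1} = 4^{m+1} − 2·7^{m+1}.
Hence S_k = 4^k − 2·7^k for every k ≥ 1, by strong induction.

S_k = 4^k − 2·7^k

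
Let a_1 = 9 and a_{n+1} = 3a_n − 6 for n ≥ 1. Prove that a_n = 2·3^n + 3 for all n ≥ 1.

Base case: a_1 = 9, and 2·3^1 + 3 = 6 + 3 = 9.
Assume a_j = 2·3^j + 3 for some j ≥ 1.
Then a_{j+1} = 3a_j − 6 = 3·(2·3^j + 3) − 6 = 6·3^j + 9 − 6 = 2·3^{j+1} + 3.
Hence a_n = 2·3^n + 3 for every n ≥ 1, by induction.

a_n = 2·3^n + 3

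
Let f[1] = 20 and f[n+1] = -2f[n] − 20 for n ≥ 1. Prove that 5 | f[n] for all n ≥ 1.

Base case: f[1] = 20 = 5·4, so 5 | f[1].
Assume 5 | f[m], so f[m] = 5t for some integer t.
Then f[m+1] = -2f[m] − 20 = -2·(5t) − 20 = 5(-2t − 4), so 5 | f[m+1].
This completes the inductive step, so 5 | f[n] for all n ≥ 1.

5 | f[n]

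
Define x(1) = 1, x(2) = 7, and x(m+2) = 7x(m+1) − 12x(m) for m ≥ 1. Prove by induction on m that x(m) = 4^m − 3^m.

Base cases: x(1) = 1 and 4^1 − 3^1 = 1; x(2) = 7 and 4^2 − 3^2 = 7.
Assume x(i) = 4^i − 3^i for all 1 ≤ i ≤ j, where j ≥ 2.
Then x(j+1) = 7x(j) − 12x(j−1) = 7·(4^j − 3^j) − 12·(4^{j−1} − 3^{j−1}) = (7·4 − 12)4^{j−1} − (7·3 − 12)3^{j−1} = 16·4^{j−1} − 9·3^{j−1} = 4^{j+1} − 3^{j+1}.
By strong induction, x(m) = 4^m − 3^m for all m ≥ 1.

x(m) = 4^m − 3^m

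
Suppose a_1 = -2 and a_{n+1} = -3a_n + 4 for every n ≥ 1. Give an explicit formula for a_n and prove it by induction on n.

Claim: a_n = (-3)^n + 1.

Base case: a_1 = -2, and (-3)^1 + 1 = -3 + 1 = -2.
Assume a_j = (-3)^j + 1 for some j ≥ 1.
Then a_{j+1} = -3a_j + 4 = -3·((-3)^j + 1) + 4 = -3·(-3)^j − 3 + 4 = (-3)^{j+1} + 1.
Hence a_n = (-3)^n + 1 for every n ≥ 1, by induction.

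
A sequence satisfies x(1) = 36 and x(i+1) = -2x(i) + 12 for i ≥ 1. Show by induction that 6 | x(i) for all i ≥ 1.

Base case: x(1) = 36 = 6·6, so 6 | x(1).
Assume 6 | x(r), so x(r) = 6t for some integer t.
Then x(r+1) = -2x(r) + 12 = -2·(6t) + 12 = 6(-2t + 2), so 6 | x(r+1).
So the property holds for r+1, and by induction 6 | x(i) for all i ≥ 1.

6 | x(i)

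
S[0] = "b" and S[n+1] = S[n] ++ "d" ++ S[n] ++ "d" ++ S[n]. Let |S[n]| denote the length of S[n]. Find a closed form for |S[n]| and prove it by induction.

Claim: |S[n]| = 2·3^n − 1.

Base case: |S[0]| = 1, and 2·3^0 − 1 = 1.
Assume |S[k]| = 2·3^k − 1.
Then |S[k+1]| = 3|S[k]| + 2 = 3(2·3^k − 1) + 2 = 2·3^{k+1} − 3 + 2 = 2·3^{k+1} − 1.
By induction, |S[n]| = 2·3^n − 1 for all n ≥ 0.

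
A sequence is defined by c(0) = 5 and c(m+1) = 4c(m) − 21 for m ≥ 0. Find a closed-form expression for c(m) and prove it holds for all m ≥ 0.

Claim: c(m) = -2·4^m + 7.

Base case: c(0) = 5, and -2·4^0 + 7 = -2 + 7 = 5.
Assume c(k) = -2·4^k + 7 for some k ≥ 0.
Then c(k+1) = 4c(k) − 21 = 4·(-2·4^k + 7) − 21 = -8·4^k + 28 − 21 = -2·4^{k+1} + 7.
By induction, c(m) = -2·4^m + 7 for all m ≥ 0.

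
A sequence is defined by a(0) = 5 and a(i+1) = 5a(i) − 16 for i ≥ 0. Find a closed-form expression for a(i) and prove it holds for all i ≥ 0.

Claim: a(i) = 5^i + 4.

Base case: a(0) = 5, and 5^0 + 4 = 1 + 4 = 5.
Assume a(k) = 5^k + 4 for some k ≥ 0.
Then a(k+1) = 5a(k) − 16 = 5·(5^k + 4) − 16 = 5^{k+1} + 20 − 16 = 5^{k+1} + 4.
Hence a(i) = 5^i + 4 for every i ≥ 0, by induction.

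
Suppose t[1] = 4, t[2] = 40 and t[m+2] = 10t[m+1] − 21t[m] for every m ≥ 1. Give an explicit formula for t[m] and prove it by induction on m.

Claim: t[m] = -3^m + 7^m.

Base cases: t[1] = 4 and -3^1 + 7^1 = 4; t[2] = 40 and -3^2 + 7^2 = 40.
Assume t[j] = -3^j + 7^j for all 1 ≤ j ≤ r, where r ≥ 2.
Then t[r+1] = 10t[r] − 21t[r−1] = 10·(-3^r + 7^r) − 21·(-3^{r−1} + 7^{r−1}) = -(10·3 − 21)3^{r−1} + (10·7 − 21)7^{r−1} = -9·3^{r−1} + 49·7^{r−1} = -3^{r+1} + 7^{r+1}.
Hence t[m] = -3^m + 7^m for every m ≥ 1, by strong induction.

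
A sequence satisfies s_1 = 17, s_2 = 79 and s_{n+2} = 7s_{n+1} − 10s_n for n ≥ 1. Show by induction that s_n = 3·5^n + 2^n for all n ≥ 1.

Base cases: s_1 = 17 and 3·5^1 + 2^1 = 17; s_2 = 79 and 3·5^2 + 2^2 = 79.
Assume s_j = 3·5^j + 2^j for all 1 ≤ j ≤ r, where r ≥ 2.
Then s_{r+1} = 7s_r − 10s_{r−1} = 7·(3·5^r + 2^r) − 10·(3·5^{r−1} + 2^{r−1}) = 3·(7·5 − 10)5^{r−1} + (7·2 − 10)2^{r−1} = 75·5^{r−1} + 4·2^{r−1} = 3·5^{r+1} + 2^{r+1}.
So the formula holds for r+1, and by strong induction s_n = 3·5^n + 2^n for all n ≥ 1.

s_n = 3·5^n + 2^n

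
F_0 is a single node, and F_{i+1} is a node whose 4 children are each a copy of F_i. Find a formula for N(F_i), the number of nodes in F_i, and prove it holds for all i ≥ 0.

Claim: N(F_i) = (4^{i+1} − 1)/3.

Base case: N(F_0) = 1, and (4^{0+1} − 1)/3 = 1.
Assume N(F_k) = (4^{k+1} − 1)/3.
Then N(F_{k+1}) = 1 + 4N(F_k) = 1 + 4·(4^{k+1} − 1)/3 = 1 + (4^{k+2} − 4)/3 = (3 + 4^{k+2} − 4)/3 = (4^{k+2} − 1)/3.
So the formula holds for k+1, and by induction N(F_i) = (4^{i+1} − 1)/3 for all i ≥ 0.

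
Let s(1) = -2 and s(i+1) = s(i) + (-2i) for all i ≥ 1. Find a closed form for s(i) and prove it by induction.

Claim: s(i) = -i^2 + i − 2.

Base case: s(1) = -2, and -1^2 + 1 − 2 = -2.
Assume s(j) = -j^2 + j − 2.
Then s(j+1) = s(j) + (-2j) = (-j^2 + j − 2) + (-2j) = -j^2 − j − 2,
and -(j+1)^2 + (j+1) − 2 = -j^2 − j − 2.
This completes the inductive step, so s(i) = -i^2 + i − 2 for all i ≥ 1.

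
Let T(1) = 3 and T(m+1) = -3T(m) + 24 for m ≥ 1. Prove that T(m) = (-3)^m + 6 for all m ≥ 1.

Base case: T(1) = 3, and (-3)^1 + 6 = -3 + 6 = 3.
Assume T(j) = (-3)^j + 6 for some j ≥ 1.
Then T(j+1) = -3T(j) + 24 = -3·((-3)^j + 6) + 24 = -3·(-3)^j − 18 + 24 = (-3)^{j+1} + 6.
Hence T(m) = (-3)^m + 6 for every m ≥ 1, by induction.

T(m) = (-3)^m + 6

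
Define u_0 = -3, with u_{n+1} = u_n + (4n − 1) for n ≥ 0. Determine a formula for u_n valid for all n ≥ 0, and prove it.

Claim: u_n = 2n^2 − 3n − 3.

Base case: u_0 = -3, and 2·0^2 − 3·0 − 3 = -3.
Assume u_j = 2j^2 − 3j − 3.
Then u_{j+1} = u_j + (4j − 1) = (2j^2 − 3j − 3) + (4j − 1) = 2j^2 + j − 4,
and 2·(j+1)^2 − 3·(j+1) − 3 = 2j^2 + j − 4.
This completes the inductive step, so u_n = 2n^2 − 3n − 3 for all n ≥ 0.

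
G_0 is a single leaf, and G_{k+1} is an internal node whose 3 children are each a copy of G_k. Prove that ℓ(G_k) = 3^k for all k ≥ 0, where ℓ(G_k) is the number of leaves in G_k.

Base case: ℓ(G_0) = 1, and 3^0 = 1.
Assume ℓ(G_r) = 3^r.
Then ℓ(G_{r+1}) = 3·ℓ(G_r) = 3·3^r = 3^{r+1}.
By induction, ℓ(G_k) = 3^k for all k ≥ 0.

ℓ(G_k) = 3^k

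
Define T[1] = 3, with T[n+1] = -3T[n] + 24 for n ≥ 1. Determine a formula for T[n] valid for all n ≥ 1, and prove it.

Claim: T[n] = (-3)^n + 6.

Base case: T[1] = 3, and (-3)^1 + 6 = -3 + 6 = 3.
Assume T[k] = (-3)^k + 6 for some k ≥ 1.
Then T[k+1] = -3T[k] + 24 = -3·((-3)^k + 6) + 24 = -3·(-3)^k − 18 + 24 = (-3)^{k+1} + 6.
This completes the inductive step, so T[n] = (-3)^n + 6 for all n ≥ 1.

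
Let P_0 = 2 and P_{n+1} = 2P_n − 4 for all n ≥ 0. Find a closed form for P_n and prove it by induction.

Claim: P_n = -2^{n+1} + 4.

Base case: P_0 = 2, and -2^{0+1} + 4 = -2 + 4 = 2.
Assume P_j = -2^{j+1} + 4 for some j ≥ 0.
Then P_{j+1} = 2P_j − 4 = 2·(-2^{j+1} + 4) − 4 = -2^{j+2} + 8 − 4 = -2^{j+2} + 4.
So the formula holds for j+1, and by induction P_n = -2^{n+1} + 4 for all n ≥ 0.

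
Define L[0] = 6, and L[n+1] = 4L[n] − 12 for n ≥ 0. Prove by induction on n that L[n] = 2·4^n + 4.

Base case: L[0] = 6, and 2·4^0 + 4 = 2 + 4 = 6.
Assume L[j] = 2·4^j + 4 for some j ≥ 0.
Then L[j+1] = 4L[j] − 12 = 4·(2·4^j + 4) − 12 = 8·4^j + 16 − 12 = 2·4^{j+1} + 4.
Hence L[n] = 2·4^n + 4 for every n ≥ 0, by induction.

L[n] = 2·4^n + 4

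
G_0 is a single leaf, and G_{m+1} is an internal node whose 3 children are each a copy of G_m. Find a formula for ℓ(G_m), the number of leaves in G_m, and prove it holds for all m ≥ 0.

Claim: ℓ(G_m) = 3^m.

Base case: ℓ(G_0) = 1, and 3^0 = 1.
Assume ℓ(G_k) = 3^k.
Then ℓ(G_{k+1}) = 3·ℓ(G_k) = 3·3^k = 3^{k+1}.
So the formula holds for k+1, and by induction ℓ(G_m) = 3^m for all m ≥ 0.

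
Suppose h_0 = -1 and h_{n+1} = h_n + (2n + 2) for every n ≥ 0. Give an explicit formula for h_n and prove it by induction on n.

Claim: h_n = n^2 + n − 1.

Base case: h_0 = -1, and 0^2 + 0 − 1 = -1.
Assume h_m = m^2 + m − 1.
Then h_{m+1} = h_m + (2m + 2) = (m^2 + m − 1) + (2m + 2) = m^2 + 3m + 1,
and (m+1)^2 + (m+1) − 1 = m^2 + 3m + 1.
Hence h_n = n^2 + n − 1 for every n ≥ 0, by induction.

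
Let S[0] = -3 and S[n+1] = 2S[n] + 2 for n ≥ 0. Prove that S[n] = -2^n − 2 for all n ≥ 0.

Base case: S[0] = -3, and -2^0 − 2 = -1 − 2 = -3.
Assume S[r] = -2^r − 2 for some r ≥ 0.
Then S[r+1] = 2S[r] + 2 = 2·(-2^r − 2) + 2 = -2^{r+1} − 4 + 2 = -2^{r+1} − 2.
By induction, S[n] = -2^n − 2 for all n ≥ 0.

S[n] = -2^n − 2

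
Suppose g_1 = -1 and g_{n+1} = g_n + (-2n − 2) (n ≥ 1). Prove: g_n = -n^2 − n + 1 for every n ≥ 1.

Base case: g_1 = -1, and -1^2 − 1 + 1 = -1.
Assume g_j = -j^2 − j + 1.
Then g_{j+1} = g_j + (-2j − 2) = (-j^2 − j + 1) + (-2j − 2) = -j^2 − 3j − 1,
and -(j+1)^2 − (j+1) + 1 = -j^2 − 3j − 1.
Hence g_n = -n^2 − n + 1 for every n ≥ 1, by induction.

g_n = -n^2 − n + 1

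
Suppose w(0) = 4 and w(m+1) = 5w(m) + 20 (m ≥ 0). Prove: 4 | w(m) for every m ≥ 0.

Base case: w(0) = 4 = 4·1, so 4 | w(0).
Assume 4 | w(k), so w(k) = 4t for some integer t.
Then w(k+1) = 5w(k) + 20 = 5·(4t) + 20 = 4(5t + 5), so 4 | w(k+1).
This completes the inductive step, so 4 | w(m) for all m ≥ 0.

4 | w(m)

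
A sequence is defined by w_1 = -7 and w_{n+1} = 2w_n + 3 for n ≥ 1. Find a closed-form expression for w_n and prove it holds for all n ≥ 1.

Claim: w_n = -2^{n+1} − 3.

Base case: w_1 = -7, and -2^{1+1} − 3 = -4 − 3 = -7.
Assume w_k = -2^{k+1} − 3 for some k ≥ 1.
Then w_{k+1} = 2w_k + 3 = 2·(-2^{k+1} − 3) + 3 = -2^{k+2} − 6 + 3 = -2^{k+2} − 3.
So the formula holds for k+1, and by induction w_n = -2^{n+1} − 3 for all n ≥ 1.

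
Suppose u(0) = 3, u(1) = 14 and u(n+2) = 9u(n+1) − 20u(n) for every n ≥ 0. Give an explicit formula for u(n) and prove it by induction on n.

Claim: u(n) = 2·5^n + 4^n.

Base cases: u(0) = 3 and 2·5^0 + 4^0 = 3; u(1) = 14 and 2·5^1 + 4^1 = 14.
Assume u(j) = 2·5^j + 4^j for all 0 ≤ j ≤ r, where r ≥ 1.
Then u(r+1) = 9u(r) − 20u(r−1) = 9·(2·5^r + 4^r) − 20·(2·5^{r−1} + 4^{r−1}) = 2·(9·5 − 20)5^{r−1} + (9·4 − 20)4^{r−1} = 50·5^{r−1} + 16·4^{r−1} = 2·5^{r+1} + 4^{r+1}.
Hence u(n) = 2·5^n + 4^n for every n ≥ 0, by strong induction.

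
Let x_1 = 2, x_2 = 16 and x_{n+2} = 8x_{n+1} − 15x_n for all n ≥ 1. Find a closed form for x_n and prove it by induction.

Claim: x_n = -3^n + 5^n.

Base cases: x_1 = 2 and -3^1 + 5^1 = 2; x_2 = 16 and -3^2 + 5^2 = 16.
Assume x_i = -3^i + 5^i for all 1 ≤ i ≤ j, where j ≥ 2.
Then x_{j+1} = 8x_j − 15x_{j−1} = 8·(-3^j + 5^j) − 15·(-3^{j−1} + 5^{j−1}) = -(8·3 − 15)3^{j−1} + (8·5 − 15)5^{j−1} = -9·3^{j−1} + 25·5^{j−1} = -3^{j+1} + 5^{j+1}.
By strong induction, x_n = -3^n + 5^n for all n ≥ 1.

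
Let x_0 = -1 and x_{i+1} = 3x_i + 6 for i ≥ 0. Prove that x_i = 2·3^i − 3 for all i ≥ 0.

Base case: x_0 = -1, and 2·3^0 − 3 = 2 − 3 = -1.
Assume x_j = 2·3^j − 3 for some j ≥ 0.
Then x_{j+1} = 3x_j + 6 = 3·(2·3^j − 3) + 6 = 6·3^j − 9 + 6 = 2·3^{j+1} − 3.
So the formula holds for j+1, and by induction x_i = 2·3^i − 3 for all i ≥ 0.

x_i = 2·3^i − 3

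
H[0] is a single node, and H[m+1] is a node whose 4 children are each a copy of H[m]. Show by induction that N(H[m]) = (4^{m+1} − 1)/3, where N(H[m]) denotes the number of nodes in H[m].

Base case: N(H[0]) = 1, and (4^{0+1} − 1)/3 = 1.
Assume N(H[j]) = (4^{j+1} − 1)/3.
Then N(H[j+1]) = 1 + 4N(H[j]) = 1 + 4·(4^{j+1} − 1)/3 = 1 + (4^{j+2} − 4)/3 = (3 + 4^{j+2} − 4)/3 = (4^{j+2} − 1)/3.
This completes the inductive step, so N(H[m]) = (4^{m+1} − 1)/3 for all m ≥ 0.

N(H[m]) = (4^{m+1} − 1)/3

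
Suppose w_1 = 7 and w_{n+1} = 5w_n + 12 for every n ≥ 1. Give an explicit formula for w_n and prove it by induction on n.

Claim: w_n = 2·5^n − 3.

Base case: w_1 = 7, and 2·5^1 − 3 = 10 − 3 = 7.
Assume w_k = 2·5^k − 3 for some k ≥ 1.
Then w_{k+1} = 5w_k + 12 = 5·(2·5^k − 3) + 12 = 10·5^k − 15 + 12 = 2·5^{k+1} − 3.
Hence w_n = 2·5^n − 3 for every n ≥ 1, by induction.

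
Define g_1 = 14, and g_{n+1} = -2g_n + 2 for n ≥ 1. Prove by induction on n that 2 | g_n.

Base case: g_1 = 14 = 2·7, so 2 | g_1.
Assume 2 | g_r, so g_r = 2t for some integer t.
Then g_{r+1} = -2g_r + 2 = -2·(2t) + 2 = 2(-2t + 1), so 2 | g_{r+1}.
Hence 2 | g_n for every n ≥ 1, by induction.

2 | g_n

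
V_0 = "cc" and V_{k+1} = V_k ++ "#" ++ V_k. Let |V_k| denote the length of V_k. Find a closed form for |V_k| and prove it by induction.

Claim: |V_k| = 3·2^k − 1.

Base case: |V_0| = 2, and 3·2^0 − 1 = 2.
Assume |V_j| = 3·2^j − 1.
Then |V_{j+1}| = |V_j| + 1 + |V_j| = 2|V_j| + 1 = 2(3·2^j − 1) + 1 = 3·2^{j+1} − 2 + 1 = 3·2^{j+1} − 1.
Hence |V_k| = 3·2^k − 1 for every k ≥ 0, by induction.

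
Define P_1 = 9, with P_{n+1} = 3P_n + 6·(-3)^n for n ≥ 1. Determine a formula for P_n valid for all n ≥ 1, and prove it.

Claim: P_n = 2·3^n − (-3)^n.

Base case: P_1 = 9, and 2·3^1 − (-3)^1 = 6 + 3 = 9.
Assume P_j = 2·3^j − (-3)^j for some j ≥ 1.
Then P_{j+1} = 3P_j + 6·(-3)^j = 3·(2·3^j − (-3)^j) + 6·(-3)^j = 2·3^{j+1} − 3·(-3)^j + 6·(-3)^j = 2·3^{j+1} + 3·(-3)^j = 2·3^{j+1} − (-3)^{j+1}.
Hence P_n = 2·3^n − (-3)^n for every n ≥ 1, by induction.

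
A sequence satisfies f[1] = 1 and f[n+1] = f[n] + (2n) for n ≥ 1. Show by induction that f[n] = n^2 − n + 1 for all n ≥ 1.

Base case: f[1] = 1, and 1^2 − 1 + 1 = 1.
Assume f[k] = k^2 − k + 1.
Then f[k+1] = f[k] + (2k) = (k^2 − k + 1) + (2k) = k^2 + k + 1,
and (k+1)^2 − (k+1) + 1 = k^2 + k + 1.
Hence f[n] = n^2 − n + 1 for every n ≥ 1, by induction.

f[n] = n^2 − n + 1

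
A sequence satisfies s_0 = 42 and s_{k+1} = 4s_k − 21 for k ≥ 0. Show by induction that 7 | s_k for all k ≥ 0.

Base case: s_0 = 42 = 7·6, so 7 | s_0.
Assume 7 | s_r, so s_r = 7t for some integer t.
Then s_{r+1} = 4s_r − 21 = 4·(7t) − 21 = 7(4t − 3), so 7 | s_{r+1}.
So the property holds for r+1, and by induction 7 | s_k for all k ≥ 0.

7 | s_k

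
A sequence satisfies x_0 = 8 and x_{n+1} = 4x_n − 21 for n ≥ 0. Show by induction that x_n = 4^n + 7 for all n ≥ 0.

Base case: x_0 = 8, and 4^0 + 7 = 1 + 7 = 8.
Assume x_k = 4^k + 7 for some k ≥ 0.
Then x_{k+1} = 4x_k − 21 = 4·(4^k + 7) − 21 = 4^{k+1} + 28 − 21 = 4^{k+1} + 7.
Hence x_n = 4^n + 7 for every n ≥ 0, by induction.

x_n = 4^n + 7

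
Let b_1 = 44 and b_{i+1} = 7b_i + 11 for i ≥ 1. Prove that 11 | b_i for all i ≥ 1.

Base case: b_1 = 44 = 11·4, so 11 | b_1.
Assume 11 | b_k, so b_k = 11t for some integer t.
Then b_{k+1} = 7b_k + 11 = 7·(11t) + 11 = 11(7t + 1), so 11 | b_{k+1}.
Hence 11 | b_i for every i ≥ 1, by induction.

11 | b_i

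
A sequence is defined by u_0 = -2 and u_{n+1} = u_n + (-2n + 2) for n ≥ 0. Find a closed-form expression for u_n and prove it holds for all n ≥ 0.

Claim: u_n = -n^2 + 3n − 2.

Base case: u_0 = -2, and -0^2 + 3·0 − 2 = -2.
Assume u_j = -j^2 + 3j − 2.
Then u_{j+1} = u_j + (-2j + 2) = (-j^2 + 3j − 2) + (-2j + 2) = -j^2 + j,
and -(j+1)^2 + 3·(j+1) − 2 = -j^2 + j.
By induction, u_n = -n^2 + 3n − 2 for all n ≥ 0.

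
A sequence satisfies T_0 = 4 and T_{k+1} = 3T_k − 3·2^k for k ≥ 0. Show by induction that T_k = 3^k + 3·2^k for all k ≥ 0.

Base case: T_0 = 4, and 3^0 + 3·2^0 = 1 + 3 = 4.
Assume T_r = 3^r + 3·2^r for some r ≥ 0.
Then T_{r+1} = 3T_r − 3·2^r = 3·(3^r + 3·2^r) − 3·2^r = 3^{r+1} + 9·2^r − 3·2^r = 3^{r+1} + 6·2^r = 3^{r+1} + 3·2^{r+1}.
This completes the inductive step, so T_k = 3^k + 3·2^k for all k ≥ 0.

T_k = 3^k + 3·2^k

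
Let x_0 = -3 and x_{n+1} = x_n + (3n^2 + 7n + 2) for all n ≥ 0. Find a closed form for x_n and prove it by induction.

Claim: x_n = n^3 + 2n^2 − n − 3.

Base case: x_0 = -3, and 0^3 + 2·0^2 − 0 − 3 = -3.
Assume x_r = r^3 + 2r^2 − r − 3.
Then x_{r+1} = x_r + (3r^2 + 7r + 2) = (r^3 + 2r^2 − r − 3) + (3r^2 + 7r + 2) = r^3 + 5r^2 + 6r − 1,
and (r+1)^3 + 2·(r+1)^2 − (r+1) − 3 = r^3 + 5r^2 + 6r − 1.
This completes the inductive step, so x_n = n^3 + 2n^2 − n − 3 for all n ≥ 0.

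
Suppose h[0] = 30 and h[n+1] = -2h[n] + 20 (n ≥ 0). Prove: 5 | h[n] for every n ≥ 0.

Base case: h[0] = 30 = 5·6, so 5 | h[0].
Assume 5 | h[r], so h[r] = 5t for some integer t.
Then h[r+1] = -2h[r] + 20 = -2·(5t) + 20 = 5(-2t + 4), so 5 | h[r+1].
So the property holds for r+1, and by induction 5 | h[n] for all n ≥ 0.

5 | h[n]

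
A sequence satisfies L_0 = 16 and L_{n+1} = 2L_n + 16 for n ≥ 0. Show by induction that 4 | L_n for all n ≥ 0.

Base case: L_0 = 16 = 4·4, so 4 | L_0.
Assume 4 | L_k, so L_k = 4t for some integer t.
Then L_{k+1} = 2L_k + 16 = 2·(4t) + 16 = 4(2t + 4), so 4 | L_{k+1}.
So the property holds for k+1, and by induction 4 | L_n for all n ≥ 0.

4 | L_n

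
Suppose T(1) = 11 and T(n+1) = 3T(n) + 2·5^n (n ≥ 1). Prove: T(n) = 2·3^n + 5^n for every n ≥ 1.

Base case: T(1) = 11, and 2·3^1 + 5^1 = 6 + 5 = 11.
Assume T(r) = 2·3^r + 5^r for some r ≥ 1.
Then T(r+1) = 3T(r) + 2·5^r = 3·(2·3^r + 5^r) + 2·5^r = 2·3^{r+1} + 3·5^r + 2·5^r = 2·3^{r+1} + 5·5^r = 2·3^{r+1} + 5^{r+1}.
This completes the inductive step, so T(n) = 2·3^n + 5^n for all n ≥ 1.

T(n) = 2·3^n + 5^n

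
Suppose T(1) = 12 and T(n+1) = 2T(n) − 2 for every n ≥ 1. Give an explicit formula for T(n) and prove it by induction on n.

Claim: T(n) = 5·2^n + 2.

Base case: T(1) = 12, and 5·2^1 + 2 = 10 + 2 = 12.
Assume T(j) = 5·2^j + 2 for some j ≥ 1.
Then T(j+1) = 2T(j) − 2 = 2·(5·2^j + 2) − 2 = 10·2^j + 4 − 2 = 5·2^{j+1} + 2.
This completes the inductive step, so T(n) = 5·2^n + 2 for all n ≥ 1.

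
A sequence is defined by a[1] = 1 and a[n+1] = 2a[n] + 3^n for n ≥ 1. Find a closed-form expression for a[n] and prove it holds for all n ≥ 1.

Claim: a[n] = -2^n + 3^n.

Base case: a[1] = 1, and -2^1 + 3^1 = -2 + 3 = 1.
Assume a[k] = -2^k + 3^k for some k ≥ 1.
Then a[k+1] = 2a[k] + 3^k = 2·(-2^k + 3^k) + 3^k = -2^{k+1} + 2·3^k + 3^k = -2^{k+1} + 3·3^k = -2^{k+1} + 3^{k+1}.
This completes the inductive step, so a[n] = -2^n + 3^n for all n ≥ 1.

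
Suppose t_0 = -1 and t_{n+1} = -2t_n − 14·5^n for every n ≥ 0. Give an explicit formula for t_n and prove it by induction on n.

Claim: t_n = (-2)^n − 2·5^n.

Base case: t_0 = -1, and (-2)^0 − 2·5^0 = 1 − 2 = -1.
Assume t_m = (-2)^m − 2·5^m for some m ≥ 0.
Then t_{m+1} = -2t_m − 14·5^m = -2·((-2)^m − 2·5^m) − 14·5^m = (-2)^{m+1} + 4·5^m − 14·5^m = (-2)^{m+1} − 10·5^m = (-2)^{m+1} − 2·5^{m+1}.
This completes the inductive step, so t_n = (-2)^n − 2·5^n for all n ≥ 0.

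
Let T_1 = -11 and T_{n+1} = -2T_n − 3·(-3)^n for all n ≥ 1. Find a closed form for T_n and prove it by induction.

Claim: T_n = (-2)^n + 3·(-3)^n.

Base case: T_1 = -11, and (-2)^1 + 3·(-3)^1 = -2 − 9 = -11.
Assume T_j = (-2)^j + 3·(-3)^j for some j ≥ 1.
Then T_{j+1} = -2T_j − 3·(-3)^j = -2·((-2)^j + 3·(-3)^j) − 3·(-3)^j = (-2)^{j+1} − 6·(-3)^j − 3·(-3)^j = (-2)^{j+1} − 9·(-3)^j = (-2)^{j+1} + 3·(-3)^{j+1}.
Hence T_n = (-2)^n + 3·(-3)^n for every n ≥ 1, by induction.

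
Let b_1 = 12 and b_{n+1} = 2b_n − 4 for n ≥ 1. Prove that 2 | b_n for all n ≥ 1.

Base case: b_1 = 12 = 2·6, so 2 | b_1.
Assume 2 | b_m, so b_m = 2t for some integer t.
Then b_{m+1} = 2b_m − 4 = 2·(2t) − 4 = 2(2t − 2), so 2 | b_{m+1}.
Hence 2 | b_n for every n ≥ 1, by induction.

2 | b_n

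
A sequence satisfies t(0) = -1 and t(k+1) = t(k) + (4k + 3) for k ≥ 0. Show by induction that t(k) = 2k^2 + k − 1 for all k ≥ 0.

Base case: t(0) = -1, and 2·0^2 + 0 − 1 = -1.
Assume t(j) = 2j^2 + j − 1.
Then t(j+1) = t(j) + (4j + 3) = (2j^2 + j − 1) + (4j + 3) = 2j^2 + 5j + 2,
and 2·(j+1)^2 + (j+1) − 1 = 2j^2 + 5j + 2.
This completes the inductive step, so t(k) = 2k^2 + k − 1 for all k ≥ 0.

t(k) = 2k^2 + k − 1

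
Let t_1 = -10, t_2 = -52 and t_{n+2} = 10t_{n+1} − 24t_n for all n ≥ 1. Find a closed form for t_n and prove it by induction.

Claim: t_n = -4^n − 6^n.

Base cases: t_1 = -10 and -4^1 − 6^1 = -10; t_2 = -52 and -4^2 − 6^2 = -52.
Assume t_j = -4^j − 6^j for all 1 ≤ j ≤ r, where r ≥ 2.
Then t_{r+1} = 10t_r − 24t_{r−1} = 10·(-4^r − 6^r) − 24·(-4^{r−1} − 6^{r−1}) = -(10·4 − 24)4^{r−1} − (10·6 − 24)6^{r−1} = -16·4^{r−1} − 36·6^{r−1} = -4^{r+1} − 6^{r+1}.
Hence t_n = -4^n − 6^n for every n ≥ 1, by strong induction.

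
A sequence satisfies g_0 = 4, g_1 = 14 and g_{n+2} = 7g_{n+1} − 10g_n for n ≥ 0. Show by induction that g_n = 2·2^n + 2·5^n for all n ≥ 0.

Base cases: g_0 = 4 and 2·2^0 + 2·5^0 = 4; g_1 = 14 and 2·2^1 + 2·5^1 = 14.
Assume g_j = 2·2^j + 2·5^j for all 0 ≤ j ≤ k, where k ≥ 1.
Then g_{k+1} = 7g_k − 10g_{k−1} = 7·(2·2^k + 2·5^k) − 10·(2·2^{k−1} + 2·5^{k−1}) = 2·(7·2 − 10)2^{k−1} + 2·(7·5 − 10)5^{k−1} = 8·2^{k−1} + 50·5^{k−1} = 2·2^{k+1} + 2·5^{k+1}.
So the formula holds for k+1, and by strong induction g_n = 2·2^n + 2·5^n for all n ≥ 0.

g_n = 2·2^n + 2·5^n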